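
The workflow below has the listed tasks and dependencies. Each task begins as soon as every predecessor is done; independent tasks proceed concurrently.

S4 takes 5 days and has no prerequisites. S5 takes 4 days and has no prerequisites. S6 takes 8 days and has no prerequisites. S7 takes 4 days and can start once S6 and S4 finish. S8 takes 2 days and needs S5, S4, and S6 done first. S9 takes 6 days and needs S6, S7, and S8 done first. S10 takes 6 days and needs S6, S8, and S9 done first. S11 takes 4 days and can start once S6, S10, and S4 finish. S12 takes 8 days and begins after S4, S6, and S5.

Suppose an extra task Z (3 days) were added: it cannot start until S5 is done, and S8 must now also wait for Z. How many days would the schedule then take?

Originally the schedule takes 28 days.
With Z inserted, S8 now waits for max(S5, S4, S6, Z).
New critical path: S6→S7→S9→S10→S11 = 8+4+6+6+4 = 28 ⇒ 28 days.

28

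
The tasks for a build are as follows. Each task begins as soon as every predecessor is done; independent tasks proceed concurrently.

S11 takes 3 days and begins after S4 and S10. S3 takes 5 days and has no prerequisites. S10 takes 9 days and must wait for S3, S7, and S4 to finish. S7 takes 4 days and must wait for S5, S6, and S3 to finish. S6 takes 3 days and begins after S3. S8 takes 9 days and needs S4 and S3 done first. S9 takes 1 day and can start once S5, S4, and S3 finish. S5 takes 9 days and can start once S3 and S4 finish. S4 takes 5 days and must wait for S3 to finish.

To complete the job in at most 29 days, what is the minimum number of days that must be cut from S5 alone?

6

Current finish: 35 days; target: 29.
S5 is on every critical path, so each day cut from S5 cuts the finish by one (this holds down to a finish of 27).
Need 35 − 29 = 6 days off S5 → S5 becomes 3 days, finish becomes 29.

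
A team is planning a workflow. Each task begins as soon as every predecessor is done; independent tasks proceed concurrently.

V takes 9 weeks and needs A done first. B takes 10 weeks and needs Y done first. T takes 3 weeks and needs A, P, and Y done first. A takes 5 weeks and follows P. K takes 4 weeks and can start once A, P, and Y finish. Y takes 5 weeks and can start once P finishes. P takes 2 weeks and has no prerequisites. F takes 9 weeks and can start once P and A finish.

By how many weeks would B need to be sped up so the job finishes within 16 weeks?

1

Current finish: 17 weeks; target: 16.
B is on every critical path, so each week cut from B cuts the finish by one (this holds down to a finish of 16).
Need 17 − 16 = 1 week off B → B becomes 9 weeks, finish becomes 16.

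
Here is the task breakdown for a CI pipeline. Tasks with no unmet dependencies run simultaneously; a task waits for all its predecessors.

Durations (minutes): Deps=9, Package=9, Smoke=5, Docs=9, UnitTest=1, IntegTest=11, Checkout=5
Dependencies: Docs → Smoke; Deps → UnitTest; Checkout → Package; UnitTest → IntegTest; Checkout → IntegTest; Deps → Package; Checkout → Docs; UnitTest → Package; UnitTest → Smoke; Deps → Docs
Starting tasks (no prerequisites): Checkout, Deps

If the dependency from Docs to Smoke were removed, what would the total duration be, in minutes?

With the dependency in place, Deps→Docs→Smoke = 9+9+5 = 23 sets the finish at 23 minutes.
Without Docs→Smoke, Smoke's earliest start moves from 18 to 10.
After: Deps→UnitTest→IntegTest = 9+1+11 = 21 → 21 minutes.

21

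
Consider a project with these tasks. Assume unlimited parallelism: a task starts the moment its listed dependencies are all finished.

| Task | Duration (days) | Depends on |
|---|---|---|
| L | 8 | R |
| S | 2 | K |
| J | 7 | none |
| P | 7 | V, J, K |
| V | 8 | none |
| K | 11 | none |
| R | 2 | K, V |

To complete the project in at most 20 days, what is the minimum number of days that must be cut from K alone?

1

Current finish: 21 days; target: 20.
K is on every critical path, so each day cut from K cuts the finish by one (this holds down to a finish of 18).
Need 21 − 20 = 1 day off K → K becomes 10 days, finish becomes 20.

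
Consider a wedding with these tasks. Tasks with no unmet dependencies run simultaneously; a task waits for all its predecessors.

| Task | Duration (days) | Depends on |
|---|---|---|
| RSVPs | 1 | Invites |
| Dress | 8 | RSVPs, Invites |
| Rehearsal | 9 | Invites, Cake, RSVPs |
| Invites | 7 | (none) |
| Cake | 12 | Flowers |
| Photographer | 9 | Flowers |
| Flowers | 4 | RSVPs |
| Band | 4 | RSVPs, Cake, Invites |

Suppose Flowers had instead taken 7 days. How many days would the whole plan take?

36

The binding path is Invites→RSVPs→Flowers→Cake→Rehearsal = 7+1+4+12+9 = 33; finish at 33 days.
Flowers lies on that path, so at 7 days the path becomes 36 days.
No other chain overtakes it, so the finish is 36 days.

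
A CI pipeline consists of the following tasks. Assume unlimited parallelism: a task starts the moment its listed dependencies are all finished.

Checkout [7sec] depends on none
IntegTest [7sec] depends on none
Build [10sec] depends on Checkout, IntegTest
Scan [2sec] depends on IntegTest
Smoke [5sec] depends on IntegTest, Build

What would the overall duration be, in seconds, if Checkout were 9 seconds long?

Critical path before the change: Checkout→Build→Smoke = 7+10+5 = 22 giving 22 seconds.
Checkout is on the critical path; changing it to 9 makes that path 24 seconds.
The critical path is still Checkout→Build→Smoke; finish is now 24 seconds.

24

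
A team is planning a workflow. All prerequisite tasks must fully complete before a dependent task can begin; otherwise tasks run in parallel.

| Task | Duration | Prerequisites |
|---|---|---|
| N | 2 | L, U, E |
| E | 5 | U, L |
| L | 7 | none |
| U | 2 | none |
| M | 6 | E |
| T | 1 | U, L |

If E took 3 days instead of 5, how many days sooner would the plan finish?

2

Baseline: L→E→M = 7+5+6 = 18 → 18 days.
E is on the critical path; changing it to 3 makes that path 16 days.
That remains the longest chain; total 16 days.
Change in finish: 16 − 18 = -2 days.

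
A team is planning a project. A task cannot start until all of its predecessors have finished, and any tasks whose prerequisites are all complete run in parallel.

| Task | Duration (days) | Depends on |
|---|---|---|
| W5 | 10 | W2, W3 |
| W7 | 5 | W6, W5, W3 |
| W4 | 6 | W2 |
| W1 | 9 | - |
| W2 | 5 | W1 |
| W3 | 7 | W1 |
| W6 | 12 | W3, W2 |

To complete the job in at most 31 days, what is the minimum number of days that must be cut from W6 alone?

2

Current finish: 33 days; target: 31.
W6 is on every critical path, so each day cut from W6 cuts the finish by one (this holds down to a finish of 31).
Need 33 − 31 = 2 days off W6 → W6 becomes 10 days, finish becomes 31.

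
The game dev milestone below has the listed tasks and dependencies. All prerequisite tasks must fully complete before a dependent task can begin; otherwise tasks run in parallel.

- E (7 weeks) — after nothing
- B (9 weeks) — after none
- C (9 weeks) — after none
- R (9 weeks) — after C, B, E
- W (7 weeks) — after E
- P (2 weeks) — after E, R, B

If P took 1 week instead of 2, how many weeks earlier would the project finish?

Baseline: B→R→P = 9+9+2 = 20 → 20 weeks.
P lies on that path, so at 1 week the path becomes 19 weeks.
The critical path is still B→R→P; finish is now 19 weeks.
Change in finish: 19 − 20 = -1 weeks.

1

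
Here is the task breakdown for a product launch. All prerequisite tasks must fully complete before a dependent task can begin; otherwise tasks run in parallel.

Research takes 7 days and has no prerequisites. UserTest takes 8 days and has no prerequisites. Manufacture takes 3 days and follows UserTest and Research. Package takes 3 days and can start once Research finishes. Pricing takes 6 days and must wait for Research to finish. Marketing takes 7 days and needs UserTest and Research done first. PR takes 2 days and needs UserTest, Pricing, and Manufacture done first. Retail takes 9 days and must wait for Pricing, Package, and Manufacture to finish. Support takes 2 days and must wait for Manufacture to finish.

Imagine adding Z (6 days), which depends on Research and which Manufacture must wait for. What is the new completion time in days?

Originally the product launch takes 22 days.
With Z inserted, Manufacture now waits for max(UserTest, Research, Z).
New critical path: Research→Z→Manufacture→Retail = 7+6+3+9 = 25 ⇒ 25 days.

25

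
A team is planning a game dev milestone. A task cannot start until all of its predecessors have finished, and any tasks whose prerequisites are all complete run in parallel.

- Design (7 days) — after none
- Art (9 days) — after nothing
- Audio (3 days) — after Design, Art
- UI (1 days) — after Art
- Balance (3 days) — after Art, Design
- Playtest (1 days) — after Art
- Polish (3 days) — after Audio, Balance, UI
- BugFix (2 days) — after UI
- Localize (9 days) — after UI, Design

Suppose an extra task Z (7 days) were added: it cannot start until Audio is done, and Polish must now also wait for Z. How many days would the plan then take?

22

Originally the plan takes 19 days.
With Z inserted, Polish now waits for max(Audio, Balance, UI, Z).
New critical path: Art→Audio→Z→Polish = 9+3+7+3 = 22 ⇒ 22 days.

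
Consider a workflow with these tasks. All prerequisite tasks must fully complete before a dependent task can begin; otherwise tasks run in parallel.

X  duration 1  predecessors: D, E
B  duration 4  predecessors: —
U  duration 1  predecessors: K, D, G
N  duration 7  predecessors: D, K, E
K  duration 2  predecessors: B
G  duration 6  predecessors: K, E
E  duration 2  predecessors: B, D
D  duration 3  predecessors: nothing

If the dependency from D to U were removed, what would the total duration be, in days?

With the dependency in place, B→E→G→U = 4+2+6+1 = 13 sets the finish at 13 days.
Dropping D→U doesn't change U's earliest start (12); another predecessor still binds.
After: B→E→G→U = 4+2+6+1 = 13 → 13 days.

13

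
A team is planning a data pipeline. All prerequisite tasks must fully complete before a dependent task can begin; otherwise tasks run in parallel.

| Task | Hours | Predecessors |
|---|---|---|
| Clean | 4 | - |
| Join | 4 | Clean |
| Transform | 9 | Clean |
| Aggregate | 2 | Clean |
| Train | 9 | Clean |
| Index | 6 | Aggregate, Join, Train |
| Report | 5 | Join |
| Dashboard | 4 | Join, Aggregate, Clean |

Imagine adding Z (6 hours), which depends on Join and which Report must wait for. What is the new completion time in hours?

Originally the project takes 19 hours.
With Z inserted, Report now waits for max(Join, Z).
New critical path: Clean→Join→Z→Report = 4+4+6+5 = 19 ⇒ 19 hours.

19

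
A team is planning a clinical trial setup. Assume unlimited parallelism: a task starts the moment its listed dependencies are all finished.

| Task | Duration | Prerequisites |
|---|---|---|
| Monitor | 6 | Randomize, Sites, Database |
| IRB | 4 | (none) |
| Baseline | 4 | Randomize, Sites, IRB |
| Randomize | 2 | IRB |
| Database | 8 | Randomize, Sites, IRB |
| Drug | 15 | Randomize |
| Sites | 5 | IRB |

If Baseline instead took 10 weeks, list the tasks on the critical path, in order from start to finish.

IRB, Sites, Database, Monitor

Critical path before the change: IRB→Sites→Database→Monitor = 4+5+8+6 = 23 giving 23 weeks.
Baseline has 10 weeks of float (longest path through it is 13).
That remains the longest chain; total 23 weeks.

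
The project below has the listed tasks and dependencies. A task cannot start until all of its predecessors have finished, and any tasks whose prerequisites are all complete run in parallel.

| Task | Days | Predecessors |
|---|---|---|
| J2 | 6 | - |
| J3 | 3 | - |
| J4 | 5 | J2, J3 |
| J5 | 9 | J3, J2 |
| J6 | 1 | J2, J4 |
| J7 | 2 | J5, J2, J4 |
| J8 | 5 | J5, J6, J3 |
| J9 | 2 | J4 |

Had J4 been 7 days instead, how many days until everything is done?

As given, the longest chain is J2→J5→J8 = 6+9+5 = 20, so the finish is 20 days.
J4 is off the critical path — its longest chain is 17 days, giving 3 of slack.
That remains the longest chain; total 20 days.

20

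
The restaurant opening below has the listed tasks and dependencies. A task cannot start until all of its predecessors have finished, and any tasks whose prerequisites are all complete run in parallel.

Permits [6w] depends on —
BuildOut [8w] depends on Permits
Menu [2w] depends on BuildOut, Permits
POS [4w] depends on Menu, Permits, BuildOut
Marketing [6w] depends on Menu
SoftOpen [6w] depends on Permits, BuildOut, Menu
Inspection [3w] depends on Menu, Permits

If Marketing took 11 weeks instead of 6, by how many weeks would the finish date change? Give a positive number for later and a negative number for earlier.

The binding path is Permits→BuildOut→Menu→Marketing = 6+8+2+6 = 22; finish at 22 weeks.
Marketing is on the critical path; changing it to 11 makes that path 27 weeks.
No other chain overtakes it, so the finish is 27 weeks.
Change in finish: 27 − 22 = +5 weeks.

5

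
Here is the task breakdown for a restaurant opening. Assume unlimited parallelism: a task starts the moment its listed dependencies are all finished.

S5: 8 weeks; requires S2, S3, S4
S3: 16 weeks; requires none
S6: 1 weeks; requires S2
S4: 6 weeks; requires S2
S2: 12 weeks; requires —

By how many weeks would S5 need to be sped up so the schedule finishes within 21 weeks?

Current finish: 26 weeks; target: 21.
S5 is on every critical path, so each week cut from S5 cuts the finish by one (this holds down to a finish of 19).
Need 26 − 21 = 5 weeks off S5 → S5 becomes 3 weeks, finish becomes 21.

5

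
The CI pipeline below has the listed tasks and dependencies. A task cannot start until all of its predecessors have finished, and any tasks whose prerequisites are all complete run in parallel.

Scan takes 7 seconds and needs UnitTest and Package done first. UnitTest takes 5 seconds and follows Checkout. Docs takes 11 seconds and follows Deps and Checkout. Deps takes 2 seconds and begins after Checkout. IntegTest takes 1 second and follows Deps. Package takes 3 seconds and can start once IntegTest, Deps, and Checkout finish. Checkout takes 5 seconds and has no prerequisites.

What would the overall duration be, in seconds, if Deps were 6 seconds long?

The binding path is Checkout→Deps→IntegTest→Package→Scan = 5+2+1+3+7 = 18; finish at 18 seconds.
Deps lies on that path, so at 6 seconds the path becomes 22 seconds.
No other chain overtakes it, so the finish is 22 seconds.

22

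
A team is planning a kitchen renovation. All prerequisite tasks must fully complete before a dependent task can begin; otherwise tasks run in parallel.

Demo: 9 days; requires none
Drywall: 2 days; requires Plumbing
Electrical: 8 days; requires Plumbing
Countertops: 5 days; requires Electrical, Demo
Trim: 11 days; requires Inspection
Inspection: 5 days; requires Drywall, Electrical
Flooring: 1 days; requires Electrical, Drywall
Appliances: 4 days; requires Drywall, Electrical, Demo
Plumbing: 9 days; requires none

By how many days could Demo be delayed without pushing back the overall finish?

Plumbing→Electrical→Inspection→Trim = 9+8+5+11 = 33 sets the makespan at 33 days.
The longest chain containing Demo totals 14 days.
So Demo can slip 28 − 9 = 19 days.

19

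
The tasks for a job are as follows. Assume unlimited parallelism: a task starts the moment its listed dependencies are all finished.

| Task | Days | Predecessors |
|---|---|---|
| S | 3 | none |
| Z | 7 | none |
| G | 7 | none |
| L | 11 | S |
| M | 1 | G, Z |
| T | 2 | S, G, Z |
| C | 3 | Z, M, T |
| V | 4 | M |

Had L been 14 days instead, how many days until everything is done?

Baseline: S→L = 3+11 = 14 → 14 days.
Since L is critical, the +3 change carries straight to that chain (now 17 days).
No other chain overtakes it, so the finish is 17 days.

17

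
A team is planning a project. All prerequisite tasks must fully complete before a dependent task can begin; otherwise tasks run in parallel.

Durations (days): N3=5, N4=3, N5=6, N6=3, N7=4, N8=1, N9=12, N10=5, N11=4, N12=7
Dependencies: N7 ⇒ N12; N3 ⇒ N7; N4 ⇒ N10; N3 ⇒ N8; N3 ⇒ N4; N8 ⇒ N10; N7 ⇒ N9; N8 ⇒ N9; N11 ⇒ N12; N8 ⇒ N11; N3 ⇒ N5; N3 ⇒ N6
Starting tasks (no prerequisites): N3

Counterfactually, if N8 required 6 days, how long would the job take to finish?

23

As given, the longest chain is N3→N7→N9 = 5+4+12 = 21, so the finish is 21 days.
N8 has 3 days of float (longest path through it is 18).
Now N3→N8→N9 = 5+6+12 = 23 is longest, so the finish becomes 23 days.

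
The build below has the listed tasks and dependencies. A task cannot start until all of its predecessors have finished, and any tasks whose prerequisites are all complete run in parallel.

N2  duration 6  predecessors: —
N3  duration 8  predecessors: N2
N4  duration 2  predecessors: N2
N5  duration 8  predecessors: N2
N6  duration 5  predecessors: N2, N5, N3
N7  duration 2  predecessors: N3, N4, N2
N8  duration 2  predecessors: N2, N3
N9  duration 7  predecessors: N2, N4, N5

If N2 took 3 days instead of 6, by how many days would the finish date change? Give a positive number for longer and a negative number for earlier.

-3

Critical path before the change: N2→N5→N9 = 6+8+7 = 21 giving 21 days.
Since N2 is critical, the -3 change carries straight to that chain (now 18 days).
No other chain overtakes it, so the finish is 18 days.
Change in finish: 18 − 21 = -3 days.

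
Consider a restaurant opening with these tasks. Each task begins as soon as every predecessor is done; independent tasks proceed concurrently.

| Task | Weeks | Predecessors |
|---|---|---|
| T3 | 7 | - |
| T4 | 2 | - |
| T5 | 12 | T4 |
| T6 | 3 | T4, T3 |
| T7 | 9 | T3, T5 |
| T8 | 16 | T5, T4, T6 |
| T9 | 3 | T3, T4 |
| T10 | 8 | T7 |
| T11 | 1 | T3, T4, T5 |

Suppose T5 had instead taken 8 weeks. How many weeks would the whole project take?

The binding path is T4→T5→T7→T10 = 2+12+9+8 = 31; finish at 31 weeks.
T5 lies on that path, so at 8 weeks the path becomes 27 weeks.
No other chain overtakes it, so the finish is 27 weeks.

27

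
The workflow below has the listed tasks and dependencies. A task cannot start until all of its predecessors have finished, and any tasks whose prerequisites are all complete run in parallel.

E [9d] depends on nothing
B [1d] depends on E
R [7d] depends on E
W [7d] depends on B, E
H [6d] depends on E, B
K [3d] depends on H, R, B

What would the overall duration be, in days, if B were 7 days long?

25

As given, the longest chain is E→B→H→K = 9+1+6+3 = 19, so the finish is 19 days.
Since B is critical, the +6 change carries straight to that chain (now 25 days).
The critical path is still E→B→H→K; finish is now 25 days.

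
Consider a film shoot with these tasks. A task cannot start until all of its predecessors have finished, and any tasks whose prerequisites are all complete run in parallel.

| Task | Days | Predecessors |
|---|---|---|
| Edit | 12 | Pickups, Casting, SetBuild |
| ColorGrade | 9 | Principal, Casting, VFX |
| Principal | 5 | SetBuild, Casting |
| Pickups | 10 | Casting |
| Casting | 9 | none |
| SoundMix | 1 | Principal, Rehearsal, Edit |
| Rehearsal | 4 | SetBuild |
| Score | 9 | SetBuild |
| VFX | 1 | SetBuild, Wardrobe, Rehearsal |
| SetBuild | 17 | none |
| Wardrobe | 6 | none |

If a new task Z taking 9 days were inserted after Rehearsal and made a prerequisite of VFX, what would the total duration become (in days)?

40

Originally the job takes 32 days.
With Z inserted, VFX now waits for max(SetBuild, Wardrobe, Rehearsal, Z).
New critical path: SetBuild→Rehearsal→Z→VFX→ColorGrade = 17+4+9+1+9 = 40 ⇒ 40 days.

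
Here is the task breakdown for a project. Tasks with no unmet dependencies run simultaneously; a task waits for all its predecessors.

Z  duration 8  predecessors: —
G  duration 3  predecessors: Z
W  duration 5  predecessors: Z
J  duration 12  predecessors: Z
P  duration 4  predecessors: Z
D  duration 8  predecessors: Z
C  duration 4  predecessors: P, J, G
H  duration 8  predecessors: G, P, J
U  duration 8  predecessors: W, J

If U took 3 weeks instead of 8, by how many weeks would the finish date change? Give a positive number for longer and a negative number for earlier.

0

Actual critical path: Z→J→U = 8+12+8 = 28 ⇒ 28 weeks.
U is on the critical path; changing it to 3 makes that path 23 weeks.
New critical path: Z→J→H = 8+12+8 = 28 ⇒ 28 weeks.
Change in finish: 28 − 28 = +0 weeks.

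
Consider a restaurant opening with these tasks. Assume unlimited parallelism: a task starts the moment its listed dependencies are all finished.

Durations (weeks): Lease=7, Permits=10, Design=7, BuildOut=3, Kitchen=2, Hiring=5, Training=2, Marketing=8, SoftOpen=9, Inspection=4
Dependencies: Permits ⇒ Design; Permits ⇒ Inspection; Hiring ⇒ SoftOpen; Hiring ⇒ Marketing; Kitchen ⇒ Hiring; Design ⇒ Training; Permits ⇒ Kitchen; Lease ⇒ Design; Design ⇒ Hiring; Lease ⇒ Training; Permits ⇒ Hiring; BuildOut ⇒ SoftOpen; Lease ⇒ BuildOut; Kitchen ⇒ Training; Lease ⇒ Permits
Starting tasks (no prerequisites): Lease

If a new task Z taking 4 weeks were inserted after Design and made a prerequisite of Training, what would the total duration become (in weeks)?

Originally the restaurant opening takes 38 weeks.
With Z inserted, Training now waits for max(Kitchen, Design, Lease, Z).
New critical path: Lease→Permits→Design→Hiring→SoftOpen = 7+10+7+5+9 = 38 ⇒ 38 weeks.

38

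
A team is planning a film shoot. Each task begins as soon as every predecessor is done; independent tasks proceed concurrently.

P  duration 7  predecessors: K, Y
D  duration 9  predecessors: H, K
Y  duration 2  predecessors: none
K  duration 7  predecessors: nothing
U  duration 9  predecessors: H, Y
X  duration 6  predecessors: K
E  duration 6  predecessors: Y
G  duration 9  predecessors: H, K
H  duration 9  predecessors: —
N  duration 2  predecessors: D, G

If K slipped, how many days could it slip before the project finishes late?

Critical path: H→G→N = 9+9+2 = 20, so the finish is 20 days.
The longest chain containing K totals 18 days.
So K can slip 9 − 7 = 2 days.

2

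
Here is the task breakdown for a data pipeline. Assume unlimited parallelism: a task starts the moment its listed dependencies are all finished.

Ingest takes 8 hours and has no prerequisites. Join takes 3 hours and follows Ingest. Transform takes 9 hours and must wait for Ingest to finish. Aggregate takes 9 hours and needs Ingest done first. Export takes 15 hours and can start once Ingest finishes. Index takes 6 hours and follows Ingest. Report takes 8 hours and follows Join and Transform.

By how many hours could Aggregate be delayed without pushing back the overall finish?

The longest chain is Ingest→Transform→Report = 8+9+8 = 25; overall finish 25 hours.
Longest path through Aggregate: 17 hours (earliest finish 17, latest finish 25).
Float = 25 − 17 = 8.

8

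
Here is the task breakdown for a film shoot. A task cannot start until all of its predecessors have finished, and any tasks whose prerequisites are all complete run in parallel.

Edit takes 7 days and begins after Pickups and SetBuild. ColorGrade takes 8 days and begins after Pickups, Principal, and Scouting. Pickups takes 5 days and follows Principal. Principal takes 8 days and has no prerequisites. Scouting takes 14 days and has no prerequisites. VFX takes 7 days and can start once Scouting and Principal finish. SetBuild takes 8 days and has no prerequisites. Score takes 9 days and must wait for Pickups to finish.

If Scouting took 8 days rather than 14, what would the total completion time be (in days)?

Critical path before the change: Scouting→ColorGrade = 14+8 = 22 giving 22 days.
Scouting lies on that path, so at 8 days the path becomes 16 days.
The binding chain switches to Principal→Pickups→Score = 8+5+9 = 22; finish 22 days.

22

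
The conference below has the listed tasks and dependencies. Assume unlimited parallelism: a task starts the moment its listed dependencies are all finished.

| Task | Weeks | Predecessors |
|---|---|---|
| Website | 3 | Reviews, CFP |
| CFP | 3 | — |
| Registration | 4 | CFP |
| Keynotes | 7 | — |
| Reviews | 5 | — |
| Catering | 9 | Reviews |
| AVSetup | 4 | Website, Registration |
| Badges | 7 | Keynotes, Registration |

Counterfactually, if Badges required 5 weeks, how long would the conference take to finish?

14

Actual critical path: CFP→Registration→Badges = 3+4+7 = 14 ⇒ 14 weeks.
Badges is on the critical path; changing it to 5 makes that path 12 weeks.
New critical path: Reviews→Catering = 5+9 = 14 ⇒ 14 weeks.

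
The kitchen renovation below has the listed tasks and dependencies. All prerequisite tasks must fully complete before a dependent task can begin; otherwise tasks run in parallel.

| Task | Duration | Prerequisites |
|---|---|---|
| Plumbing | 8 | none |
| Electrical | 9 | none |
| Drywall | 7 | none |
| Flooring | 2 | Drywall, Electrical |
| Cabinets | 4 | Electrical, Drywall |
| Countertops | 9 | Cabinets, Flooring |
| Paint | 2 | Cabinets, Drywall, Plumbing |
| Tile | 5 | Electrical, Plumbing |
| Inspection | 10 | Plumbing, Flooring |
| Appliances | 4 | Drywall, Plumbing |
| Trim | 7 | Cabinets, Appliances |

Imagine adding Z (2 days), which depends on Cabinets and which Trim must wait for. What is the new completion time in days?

Originally the schedule takes 22 days.
With Z inserted, Trim now waits for max(Cabinets, Appliances, Z).
New critical path: Electrical→Cabinets→Z→Trim = 9+4+2+7 = 22 ⇒ 22 days.

22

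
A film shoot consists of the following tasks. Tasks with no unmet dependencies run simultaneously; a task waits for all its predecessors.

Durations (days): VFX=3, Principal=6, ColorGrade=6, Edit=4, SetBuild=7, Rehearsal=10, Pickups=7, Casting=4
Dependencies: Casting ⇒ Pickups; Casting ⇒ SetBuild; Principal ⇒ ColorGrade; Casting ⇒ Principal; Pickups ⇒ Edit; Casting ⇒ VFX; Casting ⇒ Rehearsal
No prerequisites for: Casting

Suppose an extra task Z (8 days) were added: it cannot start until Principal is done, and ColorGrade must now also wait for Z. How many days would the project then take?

Originally the project takes 16 days.
With Z inserted, ColorGrade now waits for max(Principal, Z).
New critical path: Casting→Principal→Z→ColorGrade = 4+6+8+6 = 24 ⇒ 24 days.

24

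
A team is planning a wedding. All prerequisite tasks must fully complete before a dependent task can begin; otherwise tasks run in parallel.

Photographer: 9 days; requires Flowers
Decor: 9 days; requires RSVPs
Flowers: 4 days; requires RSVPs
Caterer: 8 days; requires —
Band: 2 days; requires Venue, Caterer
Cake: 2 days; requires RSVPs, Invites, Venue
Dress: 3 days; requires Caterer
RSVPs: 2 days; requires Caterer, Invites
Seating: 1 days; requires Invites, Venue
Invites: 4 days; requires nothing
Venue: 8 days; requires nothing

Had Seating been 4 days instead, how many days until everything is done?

23

Critical path before the change: Caterer→RSVPs→Flowers→Photographer = 8+2+4+9 = 23 giving 23 days.
Seating is off the critical path — its longest chain is 9 days, giving 14 of slack.
That remains the longest chain; total 23 days.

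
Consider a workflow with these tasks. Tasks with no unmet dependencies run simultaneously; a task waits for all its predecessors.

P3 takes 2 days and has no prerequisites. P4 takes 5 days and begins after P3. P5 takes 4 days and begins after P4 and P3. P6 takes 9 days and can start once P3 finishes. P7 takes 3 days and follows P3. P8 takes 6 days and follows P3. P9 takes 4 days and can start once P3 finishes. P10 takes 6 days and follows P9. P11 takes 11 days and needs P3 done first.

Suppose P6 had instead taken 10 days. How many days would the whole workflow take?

13

Critical path before the change: P3→P11 = 2+11 = 13 giving 13 days.
The longest path through P6 is only 11 days, so P6 has float 2.
That remains the longest chain; total 13 days.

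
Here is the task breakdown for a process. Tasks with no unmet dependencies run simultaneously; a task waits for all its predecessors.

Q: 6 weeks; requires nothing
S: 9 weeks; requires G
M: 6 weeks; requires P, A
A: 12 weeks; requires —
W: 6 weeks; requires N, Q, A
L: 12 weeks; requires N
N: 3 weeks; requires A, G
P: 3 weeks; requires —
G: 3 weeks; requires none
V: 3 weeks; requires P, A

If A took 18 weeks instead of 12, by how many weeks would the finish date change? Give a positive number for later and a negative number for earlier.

6

Baseline: A→N→L = 12+3+12 = 27 → 27 weeks.
Since A is critical, the +6 change carries straight to that chain (now 33 weeks).
No other chain overtakes it, so the finish is 33 weeks.
Change in finish: 33 − 27 = +6 weeks.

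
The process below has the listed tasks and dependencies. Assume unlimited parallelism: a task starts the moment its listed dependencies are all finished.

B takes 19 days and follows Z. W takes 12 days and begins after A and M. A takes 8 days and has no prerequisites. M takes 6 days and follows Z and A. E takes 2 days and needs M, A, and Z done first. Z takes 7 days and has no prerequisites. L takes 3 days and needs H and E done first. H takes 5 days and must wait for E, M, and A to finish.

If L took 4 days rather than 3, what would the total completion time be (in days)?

26

Actual critical path: A→M→W = 8+6+12 = 26 ⇒ 26 days.
L is off the critical path — its longest chain is 24 days, giving 2 of slack.
No other chain overtakes it, so the finish is 26 days.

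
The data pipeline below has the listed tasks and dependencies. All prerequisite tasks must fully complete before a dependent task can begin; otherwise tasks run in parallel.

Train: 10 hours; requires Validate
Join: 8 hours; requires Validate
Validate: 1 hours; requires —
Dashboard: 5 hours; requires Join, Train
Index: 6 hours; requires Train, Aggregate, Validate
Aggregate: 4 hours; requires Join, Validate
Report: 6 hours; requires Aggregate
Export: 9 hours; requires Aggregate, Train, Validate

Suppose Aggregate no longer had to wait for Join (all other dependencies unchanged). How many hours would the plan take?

20

Before: longest chain Validate→Join→Aggregate→Export = 1+8+4+9 = 22, finish 22.
Without Join→Aggregate, Aggregate's earliest start moves from 9 to 1.
The longest chain is now Validate→Train→Export = 1+10+9 = 20, so the plan takes 20 hours.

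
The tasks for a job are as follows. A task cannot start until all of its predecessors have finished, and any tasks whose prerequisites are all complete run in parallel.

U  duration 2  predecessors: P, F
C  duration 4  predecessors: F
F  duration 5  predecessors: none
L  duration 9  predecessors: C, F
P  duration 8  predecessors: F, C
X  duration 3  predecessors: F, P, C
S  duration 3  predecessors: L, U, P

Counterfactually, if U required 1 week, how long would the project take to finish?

The binding path is F→C→P→U→S = 5+4+8+2+3 = 22; finish at 22 weeks.
Since U is critical, the -1 change carries straight to that chain (now 21 weeks).
New critical path: F→C→L→S = 5+4+9+3 = 21 ⇒ 21 weeks.

21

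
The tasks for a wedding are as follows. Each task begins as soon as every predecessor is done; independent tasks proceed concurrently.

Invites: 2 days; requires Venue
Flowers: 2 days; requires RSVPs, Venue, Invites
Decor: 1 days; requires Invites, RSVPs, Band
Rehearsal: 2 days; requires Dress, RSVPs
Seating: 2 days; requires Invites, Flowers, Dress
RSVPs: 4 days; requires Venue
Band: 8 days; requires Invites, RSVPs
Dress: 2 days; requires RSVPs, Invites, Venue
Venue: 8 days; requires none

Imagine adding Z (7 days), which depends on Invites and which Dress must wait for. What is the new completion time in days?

Originally the plan takes 21 days.
With Z inserted, Dress now waits for max(RSVPs, Invites, Venue, Z).
New critical path: Venue→Invites→Z→Dress→Seating = 8+2+7+2+2 = 21 ⇒ 21 days.

21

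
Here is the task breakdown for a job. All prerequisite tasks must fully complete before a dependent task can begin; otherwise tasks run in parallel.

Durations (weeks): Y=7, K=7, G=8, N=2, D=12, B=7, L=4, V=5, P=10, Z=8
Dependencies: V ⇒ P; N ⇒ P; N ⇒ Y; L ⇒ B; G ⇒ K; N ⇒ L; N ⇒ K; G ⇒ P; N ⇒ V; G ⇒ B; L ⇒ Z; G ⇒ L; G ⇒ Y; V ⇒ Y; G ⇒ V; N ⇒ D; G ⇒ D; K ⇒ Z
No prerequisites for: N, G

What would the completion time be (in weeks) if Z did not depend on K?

Original critical path: G→K→Z = 8+7+8 = 23 ⇒ 23 weeks.
Without K→Z, Z's earliest start moves from 15 to 12.
After: G→V→P = 8+5+10 = 23 → 23 weeks.

23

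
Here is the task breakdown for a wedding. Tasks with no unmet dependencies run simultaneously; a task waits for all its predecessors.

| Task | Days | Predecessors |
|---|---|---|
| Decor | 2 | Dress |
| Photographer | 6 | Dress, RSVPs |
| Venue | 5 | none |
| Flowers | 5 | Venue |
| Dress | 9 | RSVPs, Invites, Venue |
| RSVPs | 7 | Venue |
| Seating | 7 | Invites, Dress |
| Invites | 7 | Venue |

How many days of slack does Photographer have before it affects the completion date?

Critical path: Venue→Invites→Dress→Seating = 5+7+9+7 = 28, so the finish is 28 days.
Longest path through Photographer: 27 days (earliest finish 27, latest finish 28).
Float = 28 − 27 = 1.

1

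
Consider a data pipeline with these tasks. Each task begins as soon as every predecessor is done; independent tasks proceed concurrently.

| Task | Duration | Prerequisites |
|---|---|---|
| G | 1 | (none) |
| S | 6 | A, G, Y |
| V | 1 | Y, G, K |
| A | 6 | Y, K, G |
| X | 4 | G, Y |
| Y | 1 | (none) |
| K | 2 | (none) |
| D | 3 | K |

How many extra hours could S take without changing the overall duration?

0

K→A→S = 2+6+6 = 14 sets the makespan at 14 hours.
S finishes as early as 14 and must finish by 14.
Slack of S = 8 − 8 = 0 hours.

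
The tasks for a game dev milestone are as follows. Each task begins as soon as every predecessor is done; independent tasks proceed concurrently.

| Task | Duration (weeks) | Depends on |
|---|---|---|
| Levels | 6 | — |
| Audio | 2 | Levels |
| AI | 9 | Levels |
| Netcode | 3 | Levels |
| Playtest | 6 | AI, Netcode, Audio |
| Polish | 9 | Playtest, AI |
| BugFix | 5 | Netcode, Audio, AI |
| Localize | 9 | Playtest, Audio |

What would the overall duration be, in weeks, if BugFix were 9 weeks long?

30

As given, the longest chain is Levels→AI→Playtest→Polish = 6+9+6+9 = 30, so the finish is 30 weeks.
BugFix has 10 weeks of float (longest path through it is 20).
The critical path is still Levels→AI→Playtest→Polish; finish is now 30 weeks.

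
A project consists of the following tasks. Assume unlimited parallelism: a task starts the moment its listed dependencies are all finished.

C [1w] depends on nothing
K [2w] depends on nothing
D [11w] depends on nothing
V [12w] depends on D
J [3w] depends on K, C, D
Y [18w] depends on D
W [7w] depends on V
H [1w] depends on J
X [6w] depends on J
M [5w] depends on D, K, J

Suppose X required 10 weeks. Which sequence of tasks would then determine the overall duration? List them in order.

D, V, W

Actual critical path: D→V→W = 11+12+7 = 30 ⇒ 30 weeks.
X is off the critical path — its longest chain is 20 weeks, giving 10 of slack.
No other chain overtakes it, so the finish is 30 weeks.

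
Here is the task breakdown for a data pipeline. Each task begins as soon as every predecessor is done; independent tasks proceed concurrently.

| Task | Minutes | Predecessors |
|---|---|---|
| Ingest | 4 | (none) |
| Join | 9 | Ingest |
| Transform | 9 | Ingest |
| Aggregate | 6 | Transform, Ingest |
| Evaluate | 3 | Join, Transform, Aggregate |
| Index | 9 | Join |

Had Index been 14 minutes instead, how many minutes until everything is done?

As given, the longest chain is Ingest→Join→Index = 4+9+9 = 22, so the finish is 22 minutes.
Index lies on that path, so at 14 minutes the path becomes 27 minutes.
No other chain overtakes it, so the finish is 27 minutes.

27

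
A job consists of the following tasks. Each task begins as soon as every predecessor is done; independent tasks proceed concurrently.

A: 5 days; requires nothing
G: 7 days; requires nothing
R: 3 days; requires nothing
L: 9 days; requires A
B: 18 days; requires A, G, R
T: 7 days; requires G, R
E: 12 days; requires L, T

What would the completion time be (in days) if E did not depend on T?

With the dependency in place, A→L→E = 5+9+12 = 26 sets the finish at 26 days.
Dropping T→E doesn't change E's earliest start (14); another predecessor still binds.
New critical path: A→L→E = 5+9+12 = 26 ⇒ 26 days.

26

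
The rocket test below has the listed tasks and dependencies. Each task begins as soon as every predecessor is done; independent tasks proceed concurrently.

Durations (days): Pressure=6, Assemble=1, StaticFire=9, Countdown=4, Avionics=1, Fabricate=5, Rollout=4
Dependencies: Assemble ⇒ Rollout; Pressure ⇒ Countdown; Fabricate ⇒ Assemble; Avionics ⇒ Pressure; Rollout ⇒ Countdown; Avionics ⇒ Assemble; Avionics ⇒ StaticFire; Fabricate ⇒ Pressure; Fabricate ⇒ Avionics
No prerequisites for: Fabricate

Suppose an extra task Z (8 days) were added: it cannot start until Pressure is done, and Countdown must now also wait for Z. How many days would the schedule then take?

24

Originally the schedule takes 16 days.
With Z inserted, Countdown now waits for max(Pressure, Rollout, Z).
New critical path: Fabricate→Avionics→Pressure→Z→Countdown = 5+1+6+8+4 = 24 ⇒ 24 days.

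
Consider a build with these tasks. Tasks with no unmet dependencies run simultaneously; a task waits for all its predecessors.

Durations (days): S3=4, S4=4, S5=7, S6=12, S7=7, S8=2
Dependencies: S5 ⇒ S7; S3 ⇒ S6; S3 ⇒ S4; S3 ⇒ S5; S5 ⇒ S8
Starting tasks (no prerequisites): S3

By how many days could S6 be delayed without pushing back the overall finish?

Critical path: S3→S5→S7 = 4+7+7 = 18, so the finish is 18 days.
The longest chain containing S6 totals 16 days.
Slack of S6 = 6 − 4 = 2 days.

2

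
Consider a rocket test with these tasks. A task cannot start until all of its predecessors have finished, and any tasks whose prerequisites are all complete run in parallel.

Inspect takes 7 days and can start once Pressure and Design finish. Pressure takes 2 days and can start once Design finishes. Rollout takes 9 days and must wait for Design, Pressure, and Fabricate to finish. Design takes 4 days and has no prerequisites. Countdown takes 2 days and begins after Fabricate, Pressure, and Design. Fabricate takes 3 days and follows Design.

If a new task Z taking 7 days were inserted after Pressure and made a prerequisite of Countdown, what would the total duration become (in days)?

Originally the job takes 16 days.
With Z inserted, Countdown now waits for max(Fabricate, Pressure, Design, Z).
New critical path: Design→Fabricate→Rollout = 4+3+9 = 16 ⇒ 16 days.

16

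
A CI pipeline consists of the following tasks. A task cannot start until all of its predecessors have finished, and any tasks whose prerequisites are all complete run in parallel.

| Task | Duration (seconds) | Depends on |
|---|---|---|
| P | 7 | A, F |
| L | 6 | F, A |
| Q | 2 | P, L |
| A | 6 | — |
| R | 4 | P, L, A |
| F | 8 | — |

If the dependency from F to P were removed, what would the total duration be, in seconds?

Before: longest chain F→P→R = 8+7+4 = 19, finish 19.
Without F→P, P's earliest start moves from 8 to 6.
After: F→L→R = 8+6+4 = 18 → 18 seconds.

18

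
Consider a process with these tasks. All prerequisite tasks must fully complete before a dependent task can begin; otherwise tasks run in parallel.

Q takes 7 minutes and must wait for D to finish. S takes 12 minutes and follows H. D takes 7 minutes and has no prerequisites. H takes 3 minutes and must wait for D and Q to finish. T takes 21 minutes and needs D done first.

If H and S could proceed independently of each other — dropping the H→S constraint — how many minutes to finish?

Before: longest chain D→Q→H→S = 7+7+3+12 = 29, finish 29.
Without H→S, S's earliest start moves from 17 to 0.
After: D→T = 7+21 = 28 → 28 minutes.

28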